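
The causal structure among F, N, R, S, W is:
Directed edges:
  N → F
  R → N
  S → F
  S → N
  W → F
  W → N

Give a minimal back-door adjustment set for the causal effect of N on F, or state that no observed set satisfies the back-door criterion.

desc(N)\{N}={F}; candidates ⊆ {R,S,W}.
size 0: {}; under {} N still reaches {F,R,S,W} ∋ F.
size 1: {R}, {S}, {W}; under {R} N still reaches {F,S,W} ∋ F.
{S,W}: N⊥F given {S,W} in G with N→· removed — back-door holds.

N→F: minimal back-door set {S, W}.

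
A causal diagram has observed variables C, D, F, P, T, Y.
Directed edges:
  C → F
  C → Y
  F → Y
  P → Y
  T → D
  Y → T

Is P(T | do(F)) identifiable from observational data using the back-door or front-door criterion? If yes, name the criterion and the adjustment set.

P(T|do(F)): backdoor, adjust for {C}.

desc(F)\{F}={D,T,Y}; candidates ⊆ {C,P}.
size 0: {}; under {} F still reaches {C,D,T,Y} ∋ T.
{C}: F⊥T given {C} in G with F→· removed — back-door holds.
P(T|do(F)) = Σ_{C} P(T|F,C)·P(C).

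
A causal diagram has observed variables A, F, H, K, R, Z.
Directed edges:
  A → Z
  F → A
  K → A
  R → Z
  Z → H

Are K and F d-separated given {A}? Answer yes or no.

No — K and F are d-connected given {A}.

Bayes-Ball from K | {A} reaches {F}.
F ∈ reach(K|{A}) ⇒ K ⊥̸ F | {A}.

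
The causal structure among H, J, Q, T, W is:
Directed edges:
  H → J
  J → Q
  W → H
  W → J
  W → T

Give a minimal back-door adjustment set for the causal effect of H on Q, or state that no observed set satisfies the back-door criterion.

H→Q: minimal back-door set {W}.

desc(H)\{H}={J,Q}; candidates ⊆ {T,W}.
size 0: {}; under {} H still reaches {J,Q,T,W} ∋ Q.
{W}: H⊥Q given {W} in G with H→· removed — back-door holds.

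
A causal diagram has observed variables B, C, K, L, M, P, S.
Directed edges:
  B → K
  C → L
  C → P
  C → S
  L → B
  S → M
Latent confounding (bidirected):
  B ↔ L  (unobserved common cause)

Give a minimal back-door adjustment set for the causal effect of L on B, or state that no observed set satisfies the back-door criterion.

L→B: no observed back-door set.

desc(L)\{L}={B,K}; candidates ⊆ {C,M,P,S}.
L↔B: latent back-door arc(s) into L.
size 0: {}; under {} L still reaches {B,C,K,M,P,S} ∋ B.
size 1: {C}, {M}, {P} …(+1); under {C} L still reaches {B,K} ∋ B.
size 2: {C,M}, {C,P}, {C,S} …(+3); under {C,M} L still reaches {B,K} ∋ B.
L↔B cannot be blocked by any observed set — no back-door set.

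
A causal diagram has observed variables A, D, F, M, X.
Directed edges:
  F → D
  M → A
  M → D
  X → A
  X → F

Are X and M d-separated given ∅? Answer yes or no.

Yes — X ⊥ M | ∅.

Bayes-Ball from X | ∅ reaches {A,D,F}.
M ∉ reach(X|∅) ⇒ X ⊥ M | ∅.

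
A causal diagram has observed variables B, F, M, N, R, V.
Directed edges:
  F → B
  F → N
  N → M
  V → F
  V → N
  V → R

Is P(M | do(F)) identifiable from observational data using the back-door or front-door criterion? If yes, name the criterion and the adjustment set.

desc(F)\{F}={B,M,N}; candidates ⊆ {R,V}.
size 0: {}; under {} F still reaches {M,N,R,V} ∋ M.
{V}: F⊥M given {V} in G with F→· removed — back-door holds.
P(M|do(F)) = Σ_{V} P(M|F,V)·P(V).

P(M|do(F)): backdoor, adjust for {V}.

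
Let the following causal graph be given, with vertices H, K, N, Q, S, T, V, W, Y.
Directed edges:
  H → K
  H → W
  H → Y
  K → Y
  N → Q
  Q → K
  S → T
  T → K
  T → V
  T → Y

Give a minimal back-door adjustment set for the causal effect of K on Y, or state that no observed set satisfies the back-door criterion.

K→Y: minimal back-door set {H, T}.

desc(K)\{K}={Y}; candidates ⊆ {H,N,Q,S,T,V,W}.
size 0: {}; under {} K still reaches {H,N,Q,S,T,V,W,Y} ∋ Y.
size 1: {H}, {N}, {Q} …(+4); under {H} K still reaches {N,Q,S,T,V,Y} ∋ Y.
{H,T}: K⊥Y given {H,T} in G with K→· removed — back-door holds.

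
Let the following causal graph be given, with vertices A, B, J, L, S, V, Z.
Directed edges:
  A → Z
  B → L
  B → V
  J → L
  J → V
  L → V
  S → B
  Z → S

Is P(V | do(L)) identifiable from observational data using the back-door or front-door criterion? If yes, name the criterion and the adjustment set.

P(V|do(L)): backdoor, adjust for {B, J}.

desc(L)\{L}={V}; candidates ⊆ {A,B,J,S,Z}.
size 0: {}; under {} L still reaches {A,B,J,S,V,Z} ∋ V.
size 1: {A}, {B}, {J} …(+2); under {A} L still reaches {B,J,S,V,Z} ∋ V.
{B,J}: L⊥V given {B,J} in G with L→· removed — back-door holds.
P(V|do(L)) = Σ_{B,J} P(V|L,B,J)·P(B,J).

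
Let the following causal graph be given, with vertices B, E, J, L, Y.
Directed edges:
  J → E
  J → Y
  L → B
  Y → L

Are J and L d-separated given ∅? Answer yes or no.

No — J and L are d-connected given ∅.

Bayes-Ball from J | ∅ reaches {B,E,L,Y}.
L ∈ reach(J|∅) ⇒ J ⊥̸ L | ∅.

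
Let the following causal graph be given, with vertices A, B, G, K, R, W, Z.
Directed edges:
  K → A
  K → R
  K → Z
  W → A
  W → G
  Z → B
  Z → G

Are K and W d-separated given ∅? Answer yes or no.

Yes — K ⊥ W | ∅.

Bayes-Ball from K | ∅ reaches {A,B,G,R,Z}.
W ∉ reach(K|∅) ⇒ K ⊥ W | ∅.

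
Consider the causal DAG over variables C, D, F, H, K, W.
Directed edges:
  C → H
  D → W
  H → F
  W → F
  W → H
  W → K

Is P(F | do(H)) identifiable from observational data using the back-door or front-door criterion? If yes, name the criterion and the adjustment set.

desc(H)\{H}={F}; candidates ⊆ {C,D,K,W}.
size 0: {}; under {} H still reaches {C,D,F,K,W} ∋ F.
{W}: H⊥F given {W} in G with H→· removed — back-door holds.
P(F|do(H)) = Σ_{W} P(F|H,W)·P(W).

P(F|do(H)): backdoor, adjust for {W}.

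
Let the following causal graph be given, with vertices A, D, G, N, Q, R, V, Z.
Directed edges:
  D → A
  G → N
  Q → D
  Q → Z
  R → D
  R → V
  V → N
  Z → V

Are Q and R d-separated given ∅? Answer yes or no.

Yes — Q ⊥ R | ∅.

Bayes-Ball from Q | ∅ reaches {A,D,N,V,Z}.
R ∉ reach(Q|∅) ⇒ Q ⊥ R | ∅.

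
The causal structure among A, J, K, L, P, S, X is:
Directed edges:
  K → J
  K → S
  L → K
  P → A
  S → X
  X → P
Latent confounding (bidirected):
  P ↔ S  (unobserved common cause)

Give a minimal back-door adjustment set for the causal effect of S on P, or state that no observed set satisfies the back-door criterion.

desc(S)\{S}={A,P,X}; candidates ⊆ {J,K,L}.
S↔P: latent back-door arc(s) into S.
size 0: {}; under {} S still reaches {A,J,K,L,P} ∋ P.
size 1: {J}, {K}, {L}; under {J} S still reaches {A,K,L,P} ∋ P.
size 2: {J,K}, {J,L}, {K,L}; under {J,K} S still reaches {A,P} ∋ P.
S↔P cannot be blocked by any observed set — no back-door set.

S→P: no observed back-door set.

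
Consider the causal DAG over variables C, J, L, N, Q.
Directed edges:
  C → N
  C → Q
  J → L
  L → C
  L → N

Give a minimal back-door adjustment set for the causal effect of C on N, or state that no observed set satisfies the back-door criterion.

C→N: minimal back-door set {L}.

desc(C)\{C}={N,Q}; candidates ⊆ {J,L}.
size 0: {}; under {} C still reaches {J,L,N} ∋ N.
{L}: C⊥N given {L} in G with C→· removed — back-door holds.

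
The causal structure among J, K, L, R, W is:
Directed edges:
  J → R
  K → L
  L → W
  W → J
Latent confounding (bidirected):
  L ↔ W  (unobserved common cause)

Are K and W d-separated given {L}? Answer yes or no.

No — K and W are d-connected given {L}.

Bayes-Ball from K | {L} reaches {J,R,W}.
W ∈ reach(K|{L}) ⇒ K ⊥̸ W | {L}.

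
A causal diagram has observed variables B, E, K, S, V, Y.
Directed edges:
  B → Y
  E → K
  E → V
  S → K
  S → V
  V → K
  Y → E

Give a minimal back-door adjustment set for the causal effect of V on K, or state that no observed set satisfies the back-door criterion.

V→K: minimal back-door set {E, S}.

desc(V)\{V}={K}; candidates ⊆ {B,E,S,Y}.
size 0: {}; under {} V still reaches {B,E,K,S,Y} ∋ K.
size 1: {B}, {E}, {S} …(+1); under {B} V still reaches {E,K,S,Y} ∋ K.
{E,S}: V⊥K given {E,S} in G with V→· removed — back-door holds.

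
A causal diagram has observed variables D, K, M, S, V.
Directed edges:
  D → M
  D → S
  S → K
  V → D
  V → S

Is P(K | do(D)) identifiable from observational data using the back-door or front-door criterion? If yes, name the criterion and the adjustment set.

desc(D)\{D}={K,M,S}; candidates ⊆ {V}.
size 0: {}; under {} D still reaches {K,S,V} ∋ K.
{V}: D⊥K given {V} in G with D→· removed — back-door holds.
P(K|do(D)) = Σ_{V} P(K|D,V)·P(V).

P(K|do(D)): backdoor, adjust for {V}.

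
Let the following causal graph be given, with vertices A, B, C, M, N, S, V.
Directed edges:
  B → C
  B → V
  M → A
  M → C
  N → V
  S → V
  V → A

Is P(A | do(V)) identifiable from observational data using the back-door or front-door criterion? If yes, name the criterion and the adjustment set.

desc(V)\{V}={A}; candidates ⊆ {B,C,M,N,S}.
∅: V⊥A given ∅ in G with V→· removed — back-door holds.
P(A|do(V)) = P(A|V) — no adjustment needed.

P(A|do(V)): backdoor, adjust for ∅.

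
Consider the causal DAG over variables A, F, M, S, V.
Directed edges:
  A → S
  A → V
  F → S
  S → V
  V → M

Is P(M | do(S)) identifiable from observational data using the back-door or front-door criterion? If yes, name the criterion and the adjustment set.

P(M|do(S)): backdoor, adjust for {A}.

desc(S)\{S}={M,V}; candidates ⊆ {A,F}.
size 0: {}; under {} S still reaches {A,F,M,V} ∋ M.
{A}: S⊥M given {A} in G with S→· removed — back-door holds.
P(M|do(S)) = Σ_{A} P(M|S,A)·P(A).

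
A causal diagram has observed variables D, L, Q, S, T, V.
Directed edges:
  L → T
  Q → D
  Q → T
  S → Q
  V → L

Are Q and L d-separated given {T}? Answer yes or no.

Bayes-Ball from Q | {T} reaches {D,L,S,V}.
L ∈ reach(Q|{T}) ⇒ Q ⊥̸ L | {T}.

No — Q and L are d-connected given {T}.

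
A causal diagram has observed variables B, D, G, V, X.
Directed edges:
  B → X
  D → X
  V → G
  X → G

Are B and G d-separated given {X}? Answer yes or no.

Bayes-Ball from B | {X} reaches {D}.
G ∉ reach(B|{X}) ⇒ B ⊥ G | {X}.

Yes — B ⊥ G | {X}.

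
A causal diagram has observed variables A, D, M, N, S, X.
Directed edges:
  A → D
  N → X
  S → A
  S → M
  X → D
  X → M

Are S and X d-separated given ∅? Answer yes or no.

Yes — S ⊥ X | ∅.

Bayes-Ball from S | ∅ reaches {A,D,M}.
X ∉ reach(S|∅) ⇒ S ⊥ X | ∅.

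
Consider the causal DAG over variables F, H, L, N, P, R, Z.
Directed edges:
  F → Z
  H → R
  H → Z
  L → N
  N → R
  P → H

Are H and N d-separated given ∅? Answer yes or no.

Yes — H ⊥ N | ∅.

Bayes-Ball from H | ∅ reaches {P,R,Z}.
N ∉ reach(H|∅) ⇒ H ⊥ N | ∅.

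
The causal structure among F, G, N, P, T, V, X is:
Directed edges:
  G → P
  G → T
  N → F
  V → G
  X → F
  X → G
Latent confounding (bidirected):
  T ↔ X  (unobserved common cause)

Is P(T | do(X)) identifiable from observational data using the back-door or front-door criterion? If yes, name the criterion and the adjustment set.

P(T|do(X)): frontdoor, adjust for {G}.

desc(X)\{X}={F,G,P,T}; candidates ⊆ {N,V}.
X↔T: latent back-door arc(s) into X.
size 0: {}; under {} X still reaches {T} ∋ T.
size 1: {N}, {V}; under {N} X still reaches {T} ∋ T.
size 2: {N,V}; under {N,V} X still reaches {T} ∋ T.
X↔T cannot be blocked by any observed set — no back-door set.
{G}: (i) intercepts every directed X→T path; (ii) no back-door X→{G}; (iii) {X} blocks every back-door {G}→T. Front-door holds.
P(T|do(X)) = Σ_{G} P(G|X) Σ_{X'} P(T|G,X')P(X').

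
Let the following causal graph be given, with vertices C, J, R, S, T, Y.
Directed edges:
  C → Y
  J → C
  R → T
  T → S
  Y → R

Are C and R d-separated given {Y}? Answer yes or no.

Bayes-Ball from C | {Y} reaches {J}.
R ∉ reach(C|{Y}) ⇒ C ⊥ R | {Y}.

Yes — C ⊥ R | {Y}.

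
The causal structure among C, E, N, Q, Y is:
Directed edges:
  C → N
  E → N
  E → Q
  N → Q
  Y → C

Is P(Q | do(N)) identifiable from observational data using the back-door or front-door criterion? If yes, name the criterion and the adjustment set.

desc(N)\{N}={Q}; candidates ⊆ {C,E,Y}.
size 0: {}; under {} N still reaches {C,E,Q,Y} ∋ Q.
{E}: N⊥Q given {E} in G with N→· removed — back-door holds.
P(Q|do(N)) = Σ_{E} P(Q|N,E)·P(E).

P(Q|do(N)): backdoor, adjust for {E}.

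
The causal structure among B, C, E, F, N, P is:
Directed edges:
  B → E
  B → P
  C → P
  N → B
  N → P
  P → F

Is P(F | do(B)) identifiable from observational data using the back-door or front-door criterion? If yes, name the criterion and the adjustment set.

P(F|do(B)): backdoor, adjust for {N}.

desc(B)\{B}={E,F,P}; candidates ⊆ {C,N}.
size 0: {}; under {} B still reaches {F,N,P} ∋ F.
{N}: B⊥F given {N} in G with B→· removed — back-door holds.
P(F|do(B)) = Σ_{N} P(F|B,N)·P(N).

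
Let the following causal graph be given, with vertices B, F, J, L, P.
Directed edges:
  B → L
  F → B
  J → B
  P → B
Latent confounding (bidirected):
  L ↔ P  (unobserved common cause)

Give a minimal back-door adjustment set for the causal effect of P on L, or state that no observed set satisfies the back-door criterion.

desc(P)\{P}={B,L}; candidates ⊆ {F,J}.
P↔L: latent back-door arc(s) into P.
size 0: {}; under {} P still reaches {L} ∋ L.
size 1: {F}, {J}; under {F} P still reaches {L} ∋ L.
size 2: {F,J}; under {F,J} P still reaches {L} ∋ L.
P↔L cannot be blocked by any observed set — no back-door set.

P→L: no observed back-door set.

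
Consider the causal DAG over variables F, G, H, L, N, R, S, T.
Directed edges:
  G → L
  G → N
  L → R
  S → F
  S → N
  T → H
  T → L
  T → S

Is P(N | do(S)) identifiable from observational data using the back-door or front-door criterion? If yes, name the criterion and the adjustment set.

P(N|do(S)): backdoor, adjust for ∅.

desc(S)\{S}={F,N}; candidates ⊆ {G,H,L,R,T}.
∅: S⊥N given ∅ in G with S→· removed — back-door holds.
P(N|do(S)) = P(N|S) — no adjustment needed.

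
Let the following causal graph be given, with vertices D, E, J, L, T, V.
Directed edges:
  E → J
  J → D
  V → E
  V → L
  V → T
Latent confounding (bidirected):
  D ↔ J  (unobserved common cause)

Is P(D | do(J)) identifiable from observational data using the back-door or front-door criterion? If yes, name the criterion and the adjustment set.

desc(J)\{J}={D}; candidates ⊆ {E,L,T,V}.
J↔D: latent back-door arc(s) into J.
size 0: {}; under {} J still reaches {D,E,L,T,V} ∋ D.
size 1: {E}, {L}, {T} …(+1); under {E} J still reaches {D} ∋ D.
size 2: {E,L}, {E,T}, {E,V} …(+3); under {E,L} J still reaches {D} ∋ D.
J↔D cannot be blocked by any observed set — no back-door set.
No mediator lies on a directed J→…→D path.
Neither criterion identifies P(D|do(J)) in this graph.

P(D|do(J)): not identifiable (no BD/FD set).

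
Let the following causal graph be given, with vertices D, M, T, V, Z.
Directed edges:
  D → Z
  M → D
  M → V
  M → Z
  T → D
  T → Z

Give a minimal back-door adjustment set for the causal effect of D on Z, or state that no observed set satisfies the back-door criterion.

desc(D)\{D}={Z}; candidates ⊆ {M,T,V}.
size 0: {}; under {} D still reaches {M,T,V,Z} ∋ Z.
size 1: {M}, {T}, {V}; under {M} D still reaches {T,Z} ∋ Z.
{M,T}: D⊥Z given {M,T} in G with D→· removed — back-door holds.

D→Z: minimal back-door set {M, T}.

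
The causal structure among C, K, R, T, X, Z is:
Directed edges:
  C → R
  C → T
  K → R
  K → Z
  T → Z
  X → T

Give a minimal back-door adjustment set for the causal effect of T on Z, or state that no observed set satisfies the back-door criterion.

T→Z: minimal back-door set ∅.

desc(T)\{T}={Z}; candidates ⊆ {C,K,R,X}.
∅: T⊥Z given ∅ in G with T→· removed — back-door holds.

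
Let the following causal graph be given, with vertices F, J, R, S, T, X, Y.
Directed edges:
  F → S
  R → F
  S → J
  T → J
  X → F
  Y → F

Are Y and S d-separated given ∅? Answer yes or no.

No — Y and S are d-connected given ∅.

Bayes-Ball from Y | ∅ reaches {F,J,S}.
S ∈ reach(Y|∅) ⇒ Y ⊥̸ S | ∅.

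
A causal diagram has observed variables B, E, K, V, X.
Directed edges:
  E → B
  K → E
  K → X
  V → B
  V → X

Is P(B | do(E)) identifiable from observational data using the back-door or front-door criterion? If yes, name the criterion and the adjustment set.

P(B|do(E)): backdoor, adjust for ∅.

desc(E)\{E}={B}; candidates ⊆ {K,V,X}.
∅: E⊥B given ∅ in G with E→· removed — back-door holds.
P(B|do(E)) = P(B|E) — no adjustment needed.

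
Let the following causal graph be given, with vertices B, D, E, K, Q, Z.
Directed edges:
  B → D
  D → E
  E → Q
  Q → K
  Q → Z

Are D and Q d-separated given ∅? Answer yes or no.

No — D and Q are d-connected given ∅.

Bayes-Ball from D | ∅ reaches {B,E,K,Q,Z}.
Q ∈ reach(D|∅) ⇒ D ⊥̸ Q | ∅.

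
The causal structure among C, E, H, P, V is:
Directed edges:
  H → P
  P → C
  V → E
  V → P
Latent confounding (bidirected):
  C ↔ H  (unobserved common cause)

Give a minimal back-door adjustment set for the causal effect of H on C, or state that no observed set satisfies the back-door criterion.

desc(H)\{H}={C,P}; candidates ⊆ {E,V}.
H↔C: latent back-door arc(s) into H.
size 0: {}; under {} H still reaches {C} ∋ C.
size 1: {E}, {V}; under {E} H still reaches {C} ∋ C.
size 2: {E,V}; under {E,V} H still reaches {C} ∋ C.
H↔C cannot be blocked by any observed set — no back-door set.

H→C: no observed back-door set.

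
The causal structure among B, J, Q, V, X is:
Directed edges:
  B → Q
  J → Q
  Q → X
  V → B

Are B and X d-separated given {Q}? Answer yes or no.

Yes — B ⊥ X | {Q}.

Bayes-Ball from B | {Q} reaches {J,V}.
X ∉ reach(B|{Q}) ⇒ B ⊥ X | {Q}.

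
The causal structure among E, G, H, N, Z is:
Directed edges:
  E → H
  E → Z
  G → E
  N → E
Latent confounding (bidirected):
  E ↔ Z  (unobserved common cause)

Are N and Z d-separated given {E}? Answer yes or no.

No — N and Z are d-connected given {E}.

Bayes-Ball from N | {E} reaches {G,Z}.
Z ∈ reach(N|{E}) ⇒ N ⊥̸ Z | {E}.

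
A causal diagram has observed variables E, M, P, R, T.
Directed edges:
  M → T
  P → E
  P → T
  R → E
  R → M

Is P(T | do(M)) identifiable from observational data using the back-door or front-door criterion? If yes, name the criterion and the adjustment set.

desc(M)\{M}={T}; candidates ⊆ {E,P,R}.
∅: M⊥T given ∅ in G with M→· removed — back-door holds.
P(T|do(M)) = P(T|M) — no adjustment needed.

P(T|do(M)): backdoor, adjust for ∅.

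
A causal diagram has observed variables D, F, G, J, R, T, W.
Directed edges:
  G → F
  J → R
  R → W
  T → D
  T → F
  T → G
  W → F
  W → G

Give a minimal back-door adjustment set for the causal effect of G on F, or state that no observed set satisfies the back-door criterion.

G→F: minimal back-door set {T, W}.

desc(G)\{G}={F}; candidates ⊆ {D,J,R,T,W}.
size 0: {}; under {} G still reaches {D,F,J,R,T,W} ∋ F.
size 1: {D}, {J}, {R} …(+2); under {D} G still reaches {F,J,R,T,W} ∋ F.
{T,W}: G⊥F given {T,W} in G with G→· removed — back-door holds.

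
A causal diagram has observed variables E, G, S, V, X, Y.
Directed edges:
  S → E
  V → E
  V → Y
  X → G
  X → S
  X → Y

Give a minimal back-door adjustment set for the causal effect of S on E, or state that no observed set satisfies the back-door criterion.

desc(S)\{S}={E}; candidates ⊆ {G,V,X,Y}.
∅: S⊥E given ∅ in G with S→· removed — back-door holds.

S→E: minimal back-door set ∅.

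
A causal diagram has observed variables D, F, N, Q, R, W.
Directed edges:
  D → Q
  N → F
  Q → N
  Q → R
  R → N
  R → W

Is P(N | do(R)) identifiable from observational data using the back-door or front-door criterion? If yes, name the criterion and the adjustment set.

P(N|do(R)): backdoor, adjust for {Q}.

desc(R)\{R}={F,N,W}; candidates ⊆ {D,Q}.
size 0: {}; under {} R still reaches {D,F,N,Q} ∋ N.
{Q}: R⊥N given {Q} in G with R→· removed — back-door holds.
P(N|do(R)) = Σ_{Q} P(N|R,Q)·P(Q).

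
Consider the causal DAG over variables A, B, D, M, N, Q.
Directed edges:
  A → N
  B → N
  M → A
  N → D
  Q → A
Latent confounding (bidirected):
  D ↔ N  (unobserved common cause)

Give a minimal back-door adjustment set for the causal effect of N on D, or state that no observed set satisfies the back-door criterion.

desc(N)\{N}={D}; candidates ⊆ {A,B,M,Q}.
N↔D: latent back-door arc(s) into N.
size 0: {}; under {} N still reaches {A,B,D,M,Q} ∋ D.
size 1: {A}, {B}, {M} …(+1); under {A} N still reaches {B,D} ∋ D.
size 2: {A,B}, {A,M}, {A,Q} …(+3); under {A,B} N still reaches {D} ∋ D.
N↔D cannot be blocked by any observed set — no back-door set.

N→D: no observed back-door set.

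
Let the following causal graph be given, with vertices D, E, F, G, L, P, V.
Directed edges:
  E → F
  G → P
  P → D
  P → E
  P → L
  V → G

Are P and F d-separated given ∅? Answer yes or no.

Bayes-Ball from P | ∅ reaches {D,E,F,G,L,V}.
F ∈ reach(P|∅) ⇒ P ⊥̸ F | ∅.

No — P and F are d-connected given ∅.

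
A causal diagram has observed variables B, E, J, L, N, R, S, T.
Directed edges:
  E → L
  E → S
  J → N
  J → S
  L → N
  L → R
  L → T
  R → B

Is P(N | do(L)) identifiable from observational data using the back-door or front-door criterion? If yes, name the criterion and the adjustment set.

desc(L)\{L}={B,N,R,T}; candidates ⊆ {E,J,S}.
∅: L⊥N given ∅ in G with L→· removed — back-door holds.
P(N|do(L)) = P(N|L) — no adjustment needed.

P(N|do(L)): backdoor, adjust for ∅.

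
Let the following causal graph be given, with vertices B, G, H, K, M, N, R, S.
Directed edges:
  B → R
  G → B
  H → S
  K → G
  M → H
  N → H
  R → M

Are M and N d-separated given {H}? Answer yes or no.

Bayes-Ball from M | {H} reaches {B,G,K,N,R}.
N ∈ reach(M|{H}) ⇒ M ⊥̸ N | {H}.

No — M and N are d-connected given {H}.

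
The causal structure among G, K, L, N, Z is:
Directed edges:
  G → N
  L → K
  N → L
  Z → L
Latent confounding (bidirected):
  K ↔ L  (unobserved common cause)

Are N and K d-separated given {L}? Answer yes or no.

No — N and K are d-connected given {L}.

Bayes-Ball from N | {L} reaches {G,K,Z}.
K ∈ reach(N|{L}) ⇒ N ⊥̸ K | {L}.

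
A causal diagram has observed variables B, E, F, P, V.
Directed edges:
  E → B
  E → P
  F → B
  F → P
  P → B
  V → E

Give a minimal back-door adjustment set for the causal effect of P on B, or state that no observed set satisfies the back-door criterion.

P→B: minimal back-door set {E, F}.

desc(P)\{P}={B}; candidates ⊆ {E,F,V}.
size 0: {}; under {} P still reaches {B,E,F,V} ∋ B.
size 1: {E}, {F}, {V}; under {E} P still reaches {B,F} ∋ B.
{E,F}: P⊥B given {E,F} in G with P→· removed — back-door holds.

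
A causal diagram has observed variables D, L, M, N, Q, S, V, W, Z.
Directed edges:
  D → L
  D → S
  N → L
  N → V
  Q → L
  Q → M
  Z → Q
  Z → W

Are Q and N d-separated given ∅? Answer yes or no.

Yes — Q ⊥ N | ∅.

Bayes-Ball from Q | ∅ reaches {L,M,W,Z}.
N ∉ reach(Q|∅) ⇒ Q ⊥ N | ∅.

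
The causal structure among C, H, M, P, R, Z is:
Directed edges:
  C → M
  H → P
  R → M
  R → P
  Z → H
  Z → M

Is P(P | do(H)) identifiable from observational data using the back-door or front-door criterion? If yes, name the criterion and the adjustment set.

desc(H)\{H}={P}; candidates ⊆ {C,M,R,Z}.
∅: H⊥P given ∅ in G with H→· removed — back-door holds.
P(P|do(H)) = P(P|H) — no adjustment needed.

P(P|do(H)): backdoor, adjust for ∅.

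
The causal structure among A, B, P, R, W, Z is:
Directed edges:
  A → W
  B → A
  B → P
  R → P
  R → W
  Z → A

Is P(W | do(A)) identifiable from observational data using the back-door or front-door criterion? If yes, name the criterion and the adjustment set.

P(W|do(A)): backdoor, adjust for ∅.

desc(A)\{A}={W}; candidates ⊆ {B,P,R,Z}.
∅: A⊥W given ∅ in G with A→· removed — back-door holds.
P(W|do(A)) = P(W|A) — no adjustment needed.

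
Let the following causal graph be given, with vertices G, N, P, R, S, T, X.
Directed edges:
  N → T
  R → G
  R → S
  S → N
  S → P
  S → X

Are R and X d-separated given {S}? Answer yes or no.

Bayes-Ball from R | {S} reaches {G}.
X ∉ reach(R|{S}) ⇒ R ⊥ X | {S}.

Yes — R ⊥ X | {S}.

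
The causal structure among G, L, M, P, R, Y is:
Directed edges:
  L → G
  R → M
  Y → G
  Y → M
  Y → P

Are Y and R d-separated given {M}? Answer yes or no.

Bayes-Ball from Y | {M} reaches {G,P,R}.
R ∈ reach(Y|{M}) ⇒ Y ⊥̸ R | {M}.

No — Y and R are d-connected given {M}.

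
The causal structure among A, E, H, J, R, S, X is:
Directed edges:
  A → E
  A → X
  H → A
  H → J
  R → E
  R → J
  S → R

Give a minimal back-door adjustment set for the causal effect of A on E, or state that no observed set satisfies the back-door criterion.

A→E: minimal back-door set ∅.

desc(A)\{A}={E,X}; candidates ⊆ {H,J,R,S}.
∅: A⊥E given ∅ in G with A→· removed — back-door holds.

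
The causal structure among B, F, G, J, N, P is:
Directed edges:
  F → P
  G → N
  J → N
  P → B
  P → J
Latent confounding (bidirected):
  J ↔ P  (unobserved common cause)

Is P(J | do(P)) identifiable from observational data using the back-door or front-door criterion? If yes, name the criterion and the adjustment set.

desc(P)\{P}={B,J,N}; candidates ⊆ {F,G}.
P↔J: latent back-door arc(s) into P.
size 0: {}; under {} P still reaches {F,J,N} ∋ J.
size 1: {F}, {G}; under {F} P still reaches {J,N} ∋ J.
size 2: {F,G}; under {F,G} P still reaches {J,N} ∋ J.
P↔J cannot be blocked by any observed set — no back-door set.
No mediator lies on a directed P→…→J path.
Neither criterion identifies P(J|do(P)) in this graph.

P(J|do(P)): not identifiable (no BD/FD set).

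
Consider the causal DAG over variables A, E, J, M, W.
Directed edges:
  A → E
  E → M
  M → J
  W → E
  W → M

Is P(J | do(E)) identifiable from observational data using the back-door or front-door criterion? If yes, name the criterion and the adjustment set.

desc(E)\{E}={J,M}; candidates ⊆ {A,W}.
size 0: {}; under {} E still reaches {A,J,M,W} ∋ J.
{W}: E⊥J given {W} in G with E→· removed — back-door holds.
P(J|do(E)) = Σ_{W} P(J|E,W)·P(W).

P(J|do(E)): backdoor, adjust for {W}.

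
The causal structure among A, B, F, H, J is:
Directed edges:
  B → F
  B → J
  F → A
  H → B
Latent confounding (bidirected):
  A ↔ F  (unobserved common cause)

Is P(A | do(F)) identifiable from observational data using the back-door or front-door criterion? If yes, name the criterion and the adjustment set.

P(A|do(F)): not identifiable (no BD/FD set).

desc(F)\{F}={A}; candidates ⊆ {B,H,J}.
F↔A: latent back-door arc(s) into F.
size 0: {}; under {} F still reaches {A,B,H,J} ∋ A.
size 1: {B}, {H}, {J}; under {B} F still reaches {A} ∋ A.
size 2: {B,H}, {B,J}, {H,J}; under {B,H} F still reaches {A} ∋ A.
F↔A cannot be blocked by any observed set — no back-door set.
No mediator lies on a directed F→…→A path.
Neither criterion identifies P(A|do(F)) in this graph.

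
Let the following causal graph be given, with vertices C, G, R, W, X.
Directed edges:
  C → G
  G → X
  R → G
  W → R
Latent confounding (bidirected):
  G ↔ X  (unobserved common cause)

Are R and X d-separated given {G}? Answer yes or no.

Bayes-Ball from R | {G} reaches {C,W,X}.
X ∈ reach(R|{G}) ⇒ R ⊥̸ X | {G}.

No — R and X are d-connected given {G}.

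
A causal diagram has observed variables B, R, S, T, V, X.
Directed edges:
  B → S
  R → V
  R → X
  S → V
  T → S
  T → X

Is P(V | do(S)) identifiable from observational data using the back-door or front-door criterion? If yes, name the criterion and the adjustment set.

P(V|do(S)): backdoor, adjust for ∅.

desc(S)\{S}={V}; candidates ⊆ {B,R,T,X}.
∅: S⊥V given ∅ in G with S→· removed — back-door holds.
P(V|do(S)) = P(V|S) — no adjustment needed.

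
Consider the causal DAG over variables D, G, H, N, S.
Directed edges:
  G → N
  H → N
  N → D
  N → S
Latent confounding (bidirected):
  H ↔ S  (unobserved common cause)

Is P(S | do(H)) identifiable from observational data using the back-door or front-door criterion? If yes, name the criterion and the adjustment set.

P(S|do(H)): frontdoor, adjust for {N}.

desc(H)\{H}={D,N,S}; candidates ⊆ {G}.
H↔S: latent back-door arc(s) into H.
size 0: {}; under {} H still reaches {S} ∋ S.
size 1: {G}; under {G} H still reaches {S} ∋ S.
H↔S cannot be blocked by any observed set — no back-door set.
{N}: (i) intercepts every directed H→S path; (ii) no back-door H→{N}; (iii) {H} blocks every back-door {N}→S. Front-door holds.
P(S|do(H)) = Σ_{N} P(N|H) Σ_{H'} P(S|N,H')P(H').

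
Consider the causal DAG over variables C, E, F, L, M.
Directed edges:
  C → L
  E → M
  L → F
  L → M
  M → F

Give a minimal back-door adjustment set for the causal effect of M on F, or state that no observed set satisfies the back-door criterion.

M→F: minimal back-door set {L}.

desc(M)\{M}={F}; candidates ⊆ {C,E,L}.
size 0: {}; under {} M still reaches {C,E,F,L} ∋ F.
{L}: M⊥F given {L} in G with M→· removed — back-door holds.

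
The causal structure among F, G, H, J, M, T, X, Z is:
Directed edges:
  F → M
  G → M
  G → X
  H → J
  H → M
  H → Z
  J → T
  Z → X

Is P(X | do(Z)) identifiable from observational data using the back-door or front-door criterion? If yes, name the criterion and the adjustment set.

P(X|do(Z)): backdoor, adjust for ∅.

desc(Z)\{Z}={X}; candidates ⊆ {F,G,H,J,M,T}.
∅: Z⊥X given ∅ in G with Z→· removed — back-door holds.
P(X|do(Z)) = P(X|Z) — no adjustment needed.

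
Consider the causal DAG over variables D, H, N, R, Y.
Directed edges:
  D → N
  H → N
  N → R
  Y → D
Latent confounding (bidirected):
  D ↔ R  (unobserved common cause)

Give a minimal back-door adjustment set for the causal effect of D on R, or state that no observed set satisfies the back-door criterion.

D→R: no observed back-door set.

desc(D)\{D}={N,R}; candidates ⊆ {H,Y}.
D↔R: latent back-door arc(s) into D.
size 0: {}; under {} D still reaches {R,Y} ∋ R.
size 1: {H}, {Y}; under {H} D still reaches {R,Y} ∋ R.
size 2: {H,Y}; under {H,Y} D still reaches {R} ∋ R.
D↔R cannot be blocked by any observed set — no back-door set.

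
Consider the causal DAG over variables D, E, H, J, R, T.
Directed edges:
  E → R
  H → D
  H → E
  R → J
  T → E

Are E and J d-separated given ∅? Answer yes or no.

No — E and J are d-connected given ∅.

Bayes-Ball from E | ∅ reaches {D,H,J,R,T}.
J ∈ reach(E|∅) ⇒ E ⊥̸ J | ∅.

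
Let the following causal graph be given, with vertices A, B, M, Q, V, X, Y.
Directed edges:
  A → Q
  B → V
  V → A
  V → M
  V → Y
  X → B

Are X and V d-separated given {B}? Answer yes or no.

Yes — X ⊥ V | {B}.

Bayes-Ball from X | {B} reaches ∅.
V ∉ reach(X|{B}) ⇒ X ⊥ V | {B}.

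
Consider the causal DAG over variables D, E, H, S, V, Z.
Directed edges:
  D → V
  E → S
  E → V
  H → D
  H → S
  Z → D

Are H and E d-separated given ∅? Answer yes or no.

Yes — H ⊥ E | ∅.

Bayes-Ball from H | ∅ reaches {D,S,V}.
E ∉ reach(H|∅) ⇒ H ⊥ E | ∅.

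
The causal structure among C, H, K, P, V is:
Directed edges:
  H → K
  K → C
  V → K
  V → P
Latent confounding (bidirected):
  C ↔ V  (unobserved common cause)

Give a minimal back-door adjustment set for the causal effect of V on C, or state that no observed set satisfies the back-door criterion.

V→C: no observed back-door set.

desc(V)\{V}={C,K,P}; candidates ⊆ {H}.
V↔C: latent back-door arc(s) into V.
size 0: {}; under {} V still reaches {C} ∋ C.
size 1: {H}; under {H} V still reaches {C} ∋ C.
V↔C cannot be blocked by any observed set — no back-door set.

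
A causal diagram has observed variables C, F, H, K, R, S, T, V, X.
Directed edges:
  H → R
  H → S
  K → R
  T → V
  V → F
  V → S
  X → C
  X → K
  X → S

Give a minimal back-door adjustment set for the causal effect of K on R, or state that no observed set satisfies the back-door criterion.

desc(K)\{K}={R}; candidates ⊆ {C,F,H,S,T,V,X}.
∅: K⊥R given ∅ in G with K→· removed — back-door holds.

K→R: minimal back-door set ∅.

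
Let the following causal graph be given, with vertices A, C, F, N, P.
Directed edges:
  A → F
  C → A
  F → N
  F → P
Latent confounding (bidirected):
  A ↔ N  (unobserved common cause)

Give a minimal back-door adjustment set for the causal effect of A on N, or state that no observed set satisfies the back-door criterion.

A→N: no observed back-door set.

desc(A)\{A}={F,N,P}; candidates ⊆ {C}.
A↔N: latent back-door arc(s) into A.
size 0: {}; under {} A still reaches {C,N} ∋ N.
size 1: {C}; under {C} A still reaches {N} ∋ N.
A↔N cannot be blocked by any observed set — no back-door set.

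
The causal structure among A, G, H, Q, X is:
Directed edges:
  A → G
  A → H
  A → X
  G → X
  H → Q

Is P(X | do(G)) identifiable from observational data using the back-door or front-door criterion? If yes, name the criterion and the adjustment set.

desc(G)\{G}={X}; candidates ⊆ {A,H,Q}.
size 0: {}; under {} G still reaches {A,H,Q,X} ∋ X.
{A}: G⊥X given {A} in G with G→· removed — back-door holds.
P(X|do(G)) = Σ_{A} P(X|G,A)·P(A).

P(X|do(G)): backdoor, adjust for {A}.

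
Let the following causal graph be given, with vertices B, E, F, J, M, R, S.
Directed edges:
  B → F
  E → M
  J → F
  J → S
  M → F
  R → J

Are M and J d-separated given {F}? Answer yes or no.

Bayes-Ball from M | {F} reaches {B,E,J,R,S}.
J ∈ reach(M|{F}) ⇒ M ⊥̸ J | {F}.

No — M and J are d-connected given {F}.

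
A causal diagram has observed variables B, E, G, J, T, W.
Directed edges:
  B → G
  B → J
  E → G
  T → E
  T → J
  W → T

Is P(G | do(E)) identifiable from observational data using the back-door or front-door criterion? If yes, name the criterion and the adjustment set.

desc(E)\{E}={G}; candidates ⊆ {B,J,T,W}.
∅: E⊥G given ∅ in G with E→· removed — back-door holds.
P(G|do(E)) = P(G|E) — no adjustment needed.

P(G|do(E)): backdoor, adjust for ∅.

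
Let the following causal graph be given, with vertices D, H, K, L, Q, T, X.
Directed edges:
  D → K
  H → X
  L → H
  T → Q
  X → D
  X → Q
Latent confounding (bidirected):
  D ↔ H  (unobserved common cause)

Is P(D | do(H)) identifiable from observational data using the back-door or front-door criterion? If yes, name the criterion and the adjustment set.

desc(H)\{H}={D,K,Q,X}; candidates ⊆ {L,T}.
H↔D: latent back-door arc(s) into H.
size 0: {}; under {} H still reaches {D,K,L} ∋ D.
size 1: {L}, {T}; under {L} H still reaches {D,K} ∋ D.
size 2: {L,T}; under {L,T} H still reaches {D,K} ∋ D.
H↔D cannot be blocked by any observed set — no back-door set.
{X}: (i) intercepts every directed H→D path; (ii) no back-door H→{X}; (iii) {H} blocks every back-door {X}→D. Front-door holds.
P(D|do(H)) = Σ_{X} P(X|H) Σ_{H'} P(D|X,H')P(H').

P(D|do(H)): frontdoor, adjust for {X}.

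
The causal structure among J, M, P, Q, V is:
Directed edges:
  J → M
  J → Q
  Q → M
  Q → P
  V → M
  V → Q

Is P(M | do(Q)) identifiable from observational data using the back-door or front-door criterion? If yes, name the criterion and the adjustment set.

desc(Q)\{Q}={M,P}; candidates ⊆ {J,V}.
size 0: {}; under {} Q still reaches {J,M,V} ∋ M.
size 1: {J}, {V}; under {J} Q still reaches {M,V} ∋ M.
{J,V}: Q⊥M given {J,V} in G with Q→· removed — back-door holds.
P(M|do(Q)) = Σ_{J,V} P(M|Q,J,V)·P(J,V).

P(M|do(Q)): backdoor, adjust for {J, V}.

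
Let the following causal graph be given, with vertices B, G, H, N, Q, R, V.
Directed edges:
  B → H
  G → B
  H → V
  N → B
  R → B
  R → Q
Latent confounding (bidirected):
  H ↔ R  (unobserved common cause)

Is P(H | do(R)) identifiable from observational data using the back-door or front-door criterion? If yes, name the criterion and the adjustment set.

P(H|do(R)): frontdoor, adjust for {B}.

desc(R)\{R}={B,H,Q,V}; candidates ⊆ {G,N}.
R↔H: latent back-door arc(s) into R.
size 0: {}; under {} R still reaches {H,V} ∋ H.
size 1: {G}, {N}; under {G} R still reaches {H,V} ∋ H.
size 2: {G,N}; under {G,N} R still reaches {H,V} ∋ H.
R↔H cannot be blocked by any observed set — no back-door set.
{B}: (i) intercepts every directed R→H path; (ii) no back-door R→{B}; (iii) {R} blocks every back-door {B}→H. Front-door holds.
P(H|do(R)) = Σ_{B} P(B|R) Σ_{R'} P(H|B,R')P(R').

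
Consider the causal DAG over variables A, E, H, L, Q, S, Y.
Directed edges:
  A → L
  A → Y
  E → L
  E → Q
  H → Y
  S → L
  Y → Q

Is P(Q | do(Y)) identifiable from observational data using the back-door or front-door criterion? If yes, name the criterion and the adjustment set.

desc(Y)\{Y}={Q}; candidates ⊆ {A,E,H,L,S}.
∅: Y⊥Q given ∅ in G with Y→· removed — back-door holds.
P(Q|do(Y)) = P(Q|Y) — no adjustment needed.

P(Q|do(Y)): backdoor, adjust for ∅.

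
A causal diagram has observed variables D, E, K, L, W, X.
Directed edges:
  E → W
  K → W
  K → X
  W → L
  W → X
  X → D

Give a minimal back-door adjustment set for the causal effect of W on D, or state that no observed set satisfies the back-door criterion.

W→D: minimal back-door set {K}.

desc(W)\{W}={D,L,X}; candidates ⊆ {E,K}.
size 0: {}; under {} W still reaches {D,E,K,X} ∋ D.
{K}: W⊥D given {K} in G with W→· removed — back-door holds.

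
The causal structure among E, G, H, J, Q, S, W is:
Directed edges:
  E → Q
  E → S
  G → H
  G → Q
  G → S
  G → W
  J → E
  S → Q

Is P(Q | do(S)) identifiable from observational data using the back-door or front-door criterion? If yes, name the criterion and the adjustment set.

desc(S)\{S}={Q}; candidates ⊆ {E,G,H,J,W}.
size 0: {}; under {} S still reaches {E,G,H,J,Q,W} ∋ Q.
size 1: {E}, {G}, {H} …(+2); under {E} S still reaches {G,H,Q,W} ∋ Q.
{E,G}: S⊥Q given {E,G} in G with S→· removed — back-door holds.
P(Q|do(S)) = Σ_{E,G} P(Q|S,E,G)·P(E,G).

P(Q|do(S)): backdoor, adjust for {E, G}.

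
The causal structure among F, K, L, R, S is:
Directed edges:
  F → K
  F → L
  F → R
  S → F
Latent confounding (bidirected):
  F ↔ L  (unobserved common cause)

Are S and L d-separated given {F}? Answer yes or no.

No — S and L are d-connected given {F}.

Bayes-Ball from S | {F} reaches {L}.
L ∈ reach(S|{F}) ⇒ S ⊥̸ L | {F}.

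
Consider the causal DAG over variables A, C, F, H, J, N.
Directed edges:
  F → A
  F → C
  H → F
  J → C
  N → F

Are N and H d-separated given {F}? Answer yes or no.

Bayes-Ball from N | {F} reaches {H}.
H ∈ reach(N|{F}) ⇒ N ⊥̸ H | {F}.

No — N and H are d-connected given {F}.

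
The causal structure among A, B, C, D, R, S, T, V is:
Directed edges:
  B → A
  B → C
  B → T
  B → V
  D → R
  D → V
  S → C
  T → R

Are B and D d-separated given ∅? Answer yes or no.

Bayes-Ball from B | ∅ reaches {A,C,R,T,V}.
D ∉ reach(B|∅) ⇒ B ⊥ D | ∅.

Yes — B ⊥ D | ∅.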